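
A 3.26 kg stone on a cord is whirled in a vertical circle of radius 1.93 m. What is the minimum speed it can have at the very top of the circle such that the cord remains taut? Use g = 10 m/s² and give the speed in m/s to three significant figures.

At the top, both weight mg and T point toward the centre: T + mg = mv²/r.
At minimum speed T → 0, so mg = mv_min²/r ⇒ v_min = √(g r) = √(10.0 × 1.93) = 4.393 m/s.

4.39 m/s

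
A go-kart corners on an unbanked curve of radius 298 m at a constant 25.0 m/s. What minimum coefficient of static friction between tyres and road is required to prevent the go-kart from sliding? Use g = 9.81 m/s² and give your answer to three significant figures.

Friction provides the centripetal force: μ_s m g = m v²/r, so μ_s = v²/(g r) = (25.00)²/(9.81 × 298) = 625.0/2923 = 0.2138.

0.214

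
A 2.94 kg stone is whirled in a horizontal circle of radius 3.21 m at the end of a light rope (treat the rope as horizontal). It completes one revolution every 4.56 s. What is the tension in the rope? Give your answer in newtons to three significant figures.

v = 2πr/T = 2π × 3.21/4.56 = 4.423 m/s.
The tension is the only horizontal force, so it supplies the full centripetal force: T = m v²/r = 2.94 × (4.423)²/3.21 = 2.94 × 19.56/3.21 = 17.92 N.

17.9 N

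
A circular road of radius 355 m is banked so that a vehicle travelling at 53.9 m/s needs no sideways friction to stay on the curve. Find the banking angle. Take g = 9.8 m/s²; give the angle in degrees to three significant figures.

For a frictionless banked turn: horizontally N sinθ = mv²/r and vertically N cosθ = mg.
Dividing: tanθ = v²/(r g) = (53.9)²/(355 × 9.8) = 2905/3479 = 0.8351.
θ = arctan(0.8351) = 39.86°.

39.9°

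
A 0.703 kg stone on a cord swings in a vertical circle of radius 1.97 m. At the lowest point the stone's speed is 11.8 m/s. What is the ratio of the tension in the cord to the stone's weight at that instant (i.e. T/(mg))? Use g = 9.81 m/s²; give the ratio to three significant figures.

8.20

At the bottom, T − mg = mv²/r, so T = m(v²/r + g) and T/(mg) = v²/(rg) + 1 = (11.8)²/(1.97 × 9.81) + 1 = 7.205 + 1 = 8.205.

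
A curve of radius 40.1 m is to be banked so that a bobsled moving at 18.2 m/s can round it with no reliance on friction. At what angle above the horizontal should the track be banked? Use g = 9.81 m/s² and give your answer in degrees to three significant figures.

40.1°

For a frictionless banked turn: horizontally N sinθ = mv²/r and vertically N cosθ = mg.
Dividing: tanθ = v²/(r g) = (18.2)²/(40.1 × 9.81) = 331.2/393.4 = 0.8420.
θ = arctan(0.8420) = 40.10°.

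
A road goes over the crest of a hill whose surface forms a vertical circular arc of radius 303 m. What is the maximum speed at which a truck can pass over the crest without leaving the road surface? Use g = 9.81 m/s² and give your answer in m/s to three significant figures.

At the crest the centre of the circle is below the truck, so the net downward (centripetal) force is mg − N = mv²/r.
The truck leaves the road when N → 0, giving v_max = √(g r) = √(9.81 × 303) = 54.52 m/s.

54.5 m/s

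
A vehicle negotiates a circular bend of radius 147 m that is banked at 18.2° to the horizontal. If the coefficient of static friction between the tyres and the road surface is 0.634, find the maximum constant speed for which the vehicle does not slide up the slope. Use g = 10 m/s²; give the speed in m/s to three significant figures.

42.3 m/s

At the maximum speed, friction acts down the slope at its limiting value f = μN. Radially (horizontal, toward centre): N sinθ + μN cosθ = mv²/r. Vertically: N cosθ − μN sinθ = mg.
Dividing: v² = r g (sinθ + μcosθ)/(cosθ − μsinθ).
sinθ + μcosθ = 0.3123 + 0.634×0.9500 = 0.9146; cosθ − μsinθ = 0.9500 − 0.634×0.3123 = 0.7520.
v² = 147 × 10.0 × 0.9146/0.7520 = 1788 m²/s², so v = 42.28 m/s.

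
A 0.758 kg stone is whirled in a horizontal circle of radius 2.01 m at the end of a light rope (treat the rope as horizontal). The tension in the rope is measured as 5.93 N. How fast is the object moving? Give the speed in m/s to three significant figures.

T = m v²/r ⇒ v = √(T r / m) = √(5.93 × 2.01 / 0.758) = √15.72 = 3.965 m/s.

3.97 m/s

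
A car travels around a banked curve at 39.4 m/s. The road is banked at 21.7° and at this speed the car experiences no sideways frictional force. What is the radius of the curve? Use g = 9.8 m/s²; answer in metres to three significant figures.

398 m

Frictionless banking: tanθ = v²/(rg), so r = v²/(g tanθ).
r = (39.4)²/(9.8 × tan 21.7°) = 1552/(9.8 × 0.3979) = 1552/3.900 = 398.1 m.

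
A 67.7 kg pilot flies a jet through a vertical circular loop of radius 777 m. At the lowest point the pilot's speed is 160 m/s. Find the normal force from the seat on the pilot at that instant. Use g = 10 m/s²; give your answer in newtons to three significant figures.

At the lowest point, N points up (toward the centre) and the weight mg points down (away from the centre), so the net inward force is N − mg = mv²/r.
N = m(v²/r + g) = 67.7 × ((160)²/777 + 10.0) = 67.7 × (32.95 + 10.0) = 67.7 × 42.95 = 2908 N.

2910 N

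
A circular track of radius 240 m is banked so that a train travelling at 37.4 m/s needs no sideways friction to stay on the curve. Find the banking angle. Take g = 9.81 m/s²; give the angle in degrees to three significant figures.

For a frictionless banked turn: horizontally N sinθ = mv²/r and vertically N cosθ = mg.
Dividing: tanθ = v²/(r g) = (37.4)²/(240 × 9.81) = 1399/2354 = 0.5941.
θ = arctan(0.5941) = 30.71°.

30.7°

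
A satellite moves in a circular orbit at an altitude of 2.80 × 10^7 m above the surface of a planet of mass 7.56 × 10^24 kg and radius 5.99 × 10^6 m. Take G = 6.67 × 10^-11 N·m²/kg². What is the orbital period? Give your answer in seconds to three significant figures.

r = R + h = 5.99 × 10^6 + 2.80 × 10^7 = 3.399 × 10^7 m. Gravity provides the centripetal force: G M m / r² = m v² / r ⇒ v = √(GM/r) = 3852 m/s.
T = 2πr/v = 2π × 3.399 × 10^7 / 3852 = 55450 s.

55400 s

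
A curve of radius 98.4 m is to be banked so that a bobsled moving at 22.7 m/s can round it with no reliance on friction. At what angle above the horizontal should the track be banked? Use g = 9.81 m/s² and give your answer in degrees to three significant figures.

For a frictionless banked turn: horizontally N sinθ = mv²/r and vertically N cosθ = mg.
Dividing: tanθ = v²/(r g) = (22.7)²/(98.4 × 9.81) = 515.3/965.3 = 0.5338.
θ = arctan(0.5338) = 28.09°.

28.1°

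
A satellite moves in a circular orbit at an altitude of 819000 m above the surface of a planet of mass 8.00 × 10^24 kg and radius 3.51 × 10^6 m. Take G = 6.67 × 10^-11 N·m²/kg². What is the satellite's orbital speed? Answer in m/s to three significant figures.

Orbital radius r = R + h = 3.51 × 10^6 + 819000 = 4.329 × 10^6 m.
Gravity supplies the centripetal force: G M m / r² = m v² / r, so v = √(GM/r).
v = √(6.67 × 10^-11 × 8.00 × 10^24 / 4.329 × 10^6) = √(1.233 × 10^8) = 11100 m/s.

11100 m/s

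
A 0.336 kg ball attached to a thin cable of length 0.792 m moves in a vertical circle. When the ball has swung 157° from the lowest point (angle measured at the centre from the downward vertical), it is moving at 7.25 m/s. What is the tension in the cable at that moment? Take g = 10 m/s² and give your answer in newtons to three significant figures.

19.2 N

Take the radial direction toward the centre of the circle as positive. The component of the weight along the string toward the centre is −mg cos φ (φ measured from the bottom), so Newton's second law along the string gives T − mg cos φ = m v²/r.
cos 157° = -0.9205, so T = m(v²/r + g cos φ) = 0.336 × ((7.25)²/0.792 + 10.0 × -0.9205) = 0.336 × (66.37 + (-9.205)) = 0.336 × 57.16 = 19.21 N.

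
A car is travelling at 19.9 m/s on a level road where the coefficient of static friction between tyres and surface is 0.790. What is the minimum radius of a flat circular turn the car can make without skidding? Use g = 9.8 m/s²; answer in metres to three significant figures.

At the limit, μ_s m g = m v²/r, so r_min = v²/(μ_s g) = (19.9)²/(0.790 × 9.8) = 396.0/7.742 = 51.15 m.

51.2 m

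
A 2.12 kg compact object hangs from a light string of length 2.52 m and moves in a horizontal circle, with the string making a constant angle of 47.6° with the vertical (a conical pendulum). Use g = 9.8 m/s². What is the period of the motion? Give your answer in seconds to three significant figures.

r = L sinθ = 1.861 m. From T sinθ = mω²r and T cosθ = mg: tanθ = ω²r/g, so ω² = g tanθ / r = g/(L cosθ).
ω = √(g/(L cosθ)) = √(9.8/(2.52 × 0.6743)) = √5.767 = 2.402 rad/s.
Period = 2π/ω = 2.616 s.

2.62 s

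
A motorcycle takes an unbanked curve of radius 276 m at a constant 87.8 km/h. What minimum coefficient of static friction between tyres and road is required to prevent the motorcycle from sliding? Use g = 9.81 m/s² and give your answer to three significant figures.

v = 87.8/3.6 = 24.39 m/s.
Friction provides the centripetal force: μ_s m g = m v²/r, so μ_s = v²/(g r) = (24.39)²/(9.81 × 276) = 594.8/2708 = 0.2197.

0.220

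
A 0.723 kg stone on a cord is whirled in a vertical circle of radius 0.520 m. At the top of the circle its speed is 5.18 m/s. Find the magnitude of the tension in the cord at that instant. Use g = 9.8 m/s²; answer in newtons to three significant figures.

30.2 N

At the top, both T and the weight mg point inward (toward the centre), so T + mg = mv²/r.
T = m(v²/r − g) = 0.723 × ((5.18)²/0.520 − 9.8) = 0.723 × (51.60 − 9.8) = 0.723 × 41.80 = 30.22 N.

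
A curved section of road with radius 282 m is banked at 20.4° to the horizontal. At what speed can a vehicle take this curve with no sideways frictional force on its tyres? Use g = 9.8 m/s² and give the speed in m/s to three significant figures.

On a frictionless banked curve, N sinθ = mv²/r and N cosθ = mg, so tanθ = v²/(rg).
v = √(r g tanθ) = √(282 × 9.8 × tan 20.4°) = √(282 × 9.8 × 0.3719) = √1028 = 32.06 m/s.

32.1 m/s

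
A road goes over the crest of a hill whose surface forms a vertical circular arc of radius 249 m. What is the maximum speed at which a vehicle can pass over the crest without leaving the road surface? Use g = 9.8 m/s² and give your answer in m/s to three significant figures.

At the crest the centre of the circle is below the vehicle, so the net downward (centripetal) force is mg − N = mv²/r.
The vehicle leaves the road when N → 0, giving v_max = √(g r) = √(9.8 × 249) = 49.40 m/s.

49.4 m/s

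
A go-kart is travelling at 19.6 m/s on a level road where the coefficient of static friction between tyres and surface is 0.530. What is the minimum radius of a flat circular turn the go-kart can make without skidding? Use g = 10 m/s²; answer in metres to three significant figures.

At the limit, μ_s m g = m v²/r, so r_min = v²/(μ_s g) = (19.6)²/(0.530 × 10.0) = 384.2/5.300 = 72.48 m.

72.5 m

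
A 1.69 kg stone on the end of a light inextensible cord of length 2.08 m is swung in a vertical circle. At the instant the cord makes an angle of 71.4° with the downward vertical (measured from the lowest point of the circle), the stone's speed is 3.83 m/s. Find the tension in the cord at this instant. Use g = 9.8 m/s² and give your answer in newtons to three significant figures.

17.2 N

Take the radial direction toward the centre of the circle as positive. The component of the weight along the string toward the centre is −mg cos φ (φ measured from the bottom), so Newton's second law along the string gives T − mg cos φ = m v²/r.
cos 71.4° = 0.3190, so T = m(v²/r + g cos φ) = 1.69 × ((3.83)²/2.08 + 9.8 × 0.3190) = 1.69 × (7.052 + (3.126)) = 1.69 × 10.18 = 17.20 N.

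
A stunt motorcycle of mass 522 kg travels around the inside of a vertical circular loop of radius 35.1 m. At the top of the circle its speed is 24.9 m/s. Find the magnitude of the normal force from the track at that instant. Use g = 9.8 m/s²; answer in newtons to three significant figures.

4110 N

At the top, both N and the weight mg point inward (toward the centre), so N + mg = mv²/r.
N = m(v²/r − g) = 522 × ((24.9)²/35.1 − 9.8) = 522 × (17.66 − 9.8) = 522 × 7.864 = 4105 N.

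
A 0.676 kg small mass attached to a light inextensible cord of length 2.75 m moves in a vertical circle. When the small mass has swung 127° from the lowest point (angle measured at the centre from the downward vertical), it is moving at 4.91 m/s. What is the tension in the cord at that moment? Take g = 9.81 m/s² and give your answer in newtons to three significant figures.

Take the radial direction toward the centre of the circle as positive. The component of the weight along the string toward the centre is −mg cos φ (φ measured from the bottom), so Newton's second law along the string gives T − mg cos φ = m v²/r.
cos 127° = -0.6018, so T = m(v²/r + g cos φ) = 0.676 × ((4.91)²/2.75 + 9.81 × -0.6018) = 0.676 × (8.767 + (-5.904)) = 0.676 × 2.863 = 1.935 N.

1.94 N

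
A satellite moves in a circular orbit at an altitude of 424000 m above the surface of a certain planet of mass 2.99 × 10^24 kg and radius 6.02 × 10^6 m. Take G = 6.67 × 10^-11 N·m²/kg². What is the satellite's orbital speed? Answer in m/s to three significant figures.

Orbital radius r = R + h = 6.02 × 10^6 + 424000 = 6.444 × 10^6 m.
Gravity supplies the centripetal force: G M m / r² = m v² / r, so v = √(GM/r).
v = √(6.67 × 10^-11 × 2.99 × 10^24 / 6.444 × 10^6) = √(3.095 × 10^7) = 5563 m/s.

5560 m/s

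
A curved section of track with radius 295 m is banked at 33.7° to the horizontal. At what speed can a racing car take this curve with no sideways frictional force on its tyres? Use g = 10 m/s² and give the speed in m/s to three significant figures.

44.4 m/s

On a frictionless banked curve, N sinθ = mv²/r and N cosθ = mg, so tanθ = v²/(rg).
v = √(r g tanθ) = √(295 × 10.0 × tan 33.7°) = √(295 × 10.0 × 0.6669) = √1967 = 44.36 m/s.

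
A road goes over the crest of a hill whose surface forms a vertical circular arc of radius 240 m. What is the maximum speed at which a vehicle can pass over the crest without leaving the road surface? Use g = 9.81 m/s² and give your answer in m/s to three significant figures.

At the crest the centre of the circle is below the vehicle, so the net downward (centripetal) force is mg − N = mv²/r.
The vehicle leaves the road when N → 0, giving v_max = √(g r) = √(9.81 × 240) = 48.52 m/s.

48.5 m/s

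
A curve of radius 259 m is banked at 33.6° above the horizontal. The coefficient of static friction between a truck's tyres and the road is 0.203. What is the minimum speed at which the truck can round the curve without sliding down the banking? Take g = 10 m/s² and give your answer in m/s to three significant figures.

32.4 m/s

At the minimum speed, friction acts up the slope at its limiting value f = μN. Radially (horizontal, toward centre): N sinθ − μN cosθ = mv²/r. Vertically: N cosθ + μN sinθ = mg.
Dividing: v² = r g (sinθ − μcosθ)/(cosθ + μsinθ).
sinθ − μcosθ = 0.5534 − 0.203×0.8329 = 0.3843; cosθ + μsinθ = 0.8329 + 0.203×0.5534 = 0.9453.
v² = 259 × 10.0 × 0.3843/0.9453 = 1053 m²/s², so v = 32.45 m/s.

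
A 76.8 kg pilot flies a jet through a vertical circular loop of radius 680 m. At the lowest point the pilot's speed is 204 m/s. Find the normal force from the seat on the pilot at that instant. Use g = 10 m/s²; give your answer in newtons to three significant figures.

5470 N

At the lowest point, N points up (toward the centre) and the weight mg points down (away from the centre), so the net inward force is N − mg = mv²/r.
N = m(v²/r + g) = 76.8 × ((204)²/680 + 10.0) = 76.8 × (61.20 + 10.0) = 76.8 × 71.20 = 5468 N.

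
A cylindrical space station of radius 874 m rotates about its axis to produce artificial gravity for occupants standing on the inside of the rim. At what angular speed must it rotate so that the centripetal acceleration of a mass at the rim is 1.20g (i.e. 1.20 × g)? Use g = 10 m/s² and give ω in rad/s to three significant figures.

0.117 rad/s

Centripetal acceleration a_c = ω²r. Setting ω²r = 1.20g:
ω = √(1.20g / r) = √(1.20 × 10.0 / 874) = √0.01373 = 0.1172 rad/s.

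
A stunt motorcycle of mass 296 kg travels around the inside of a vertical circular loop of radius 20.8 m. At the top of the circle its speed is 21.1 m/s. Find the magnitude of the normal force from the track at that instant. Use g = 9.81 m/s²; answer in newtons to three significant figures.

At the top, both N and the weight mg point inward (toward the centre), so N + mg = mv²/r.
N = m(v²/r − g) = 296 × ((21.1)²/20.8 − 9.81) = 296 × (21.40 − 9.81) = 296 × 11.59 = 3432 N.

3430 N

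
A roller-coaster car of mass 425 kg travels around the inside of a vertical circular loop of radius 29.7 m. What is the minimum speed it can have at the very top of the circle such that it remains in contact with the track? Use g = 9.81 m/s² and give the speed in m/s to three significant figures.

17.1 m/s

At the top, both weight mg and N point toward the centre: N + mg = mv²/r.
At minimum speed N → 0, so mg = mv_min²/r ⇒ v_min = √(g r) = √(9.81 × 29.7) = 17.07 m/s.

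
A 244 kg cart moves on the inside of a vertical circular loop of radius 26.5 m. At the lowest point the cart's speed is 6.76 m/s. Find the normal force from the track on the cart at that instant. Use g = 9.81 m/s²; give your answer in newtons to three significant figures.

2810 N

At the lowest point, N points up (toward the centre) and the weight mg points down (away from the centre), so the net inward force is N − mg = mv²/r.
N = m(v²/r + g) = 244 × ((6.76)²/26.5 + 9.81) = 244 × (1.724 + 9.81) = 244 × 11.53 = 2814 N.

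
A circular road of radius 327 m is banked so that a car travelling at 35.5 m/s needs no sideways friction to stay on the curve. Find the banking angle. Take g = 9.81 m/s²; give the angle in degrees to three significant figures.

21.4°

For a frictionless banked turn: horizontally N sinθ = mv²/r and vertically N cosθ = mg.
Dividing: tanθ = v²/(r g) = (35.5)²/(327 × 9.81) = 1260/3208 = 0.3929.
θ = arctan(0.3929) = 21.45°.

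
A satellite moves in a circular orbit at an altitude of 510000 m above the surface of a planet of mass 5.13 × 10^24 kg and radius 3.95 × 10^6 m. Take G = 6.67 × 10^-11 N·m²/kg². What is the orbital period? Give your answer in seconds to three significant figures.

r = R + h = 3.95 × 10^6 + 510000 = 4.460 × 10^6 m. Gravity provides the centripetal force: G M m / r² = m v² / r ⇒ v = √(GM/r) = 8759 m/s.
T = 2πr/v = 2π × 4.460 × 10^6 / 8759 = 3199 s.

3200 s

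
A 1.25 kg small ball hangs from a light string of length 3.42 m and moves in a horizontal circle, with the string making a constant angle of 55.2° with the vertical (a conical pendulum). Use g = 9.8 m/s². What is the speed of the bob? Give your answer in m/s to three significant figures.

6.29 m/s

The radius of the circle is r = L sinθ = 3.42 × sin 55.2° = 2.808 m.
Horizontally T sinθ = mv²/r and vertically T cosθ = mg, so tanθ = v²/(rg).
v = √(r g tanθ) = √(2.808 × 9.8 × 1.439) = √39.60 = 6.293 m/s.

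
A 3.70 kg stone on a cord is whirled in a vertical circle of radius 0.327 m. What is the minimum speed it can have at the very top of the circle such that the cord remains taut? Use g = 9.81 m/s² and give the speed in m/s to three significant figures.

At the top, both weight mg and T point toward the centre: T + mg = mv²/r.
At minimum speed T → 0, so mg = mv_min²/r ⇒ v_min = √(g r) = √(9.81 × 0.327) = 1.791 m/s.

1.79 m/s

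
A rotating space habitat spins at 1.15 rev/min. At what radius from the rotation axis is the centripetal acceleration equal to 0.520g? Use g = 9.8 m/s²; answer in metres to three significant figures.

351 m

ω = 1.15 rev/min × 2π/60 = 0.1204 rad/s.
a_c = ω²r = 0.520g ⇒ r = 0.520 × 9.8 / (0.1204)² = 5.096/0.01450 = 351.4 m.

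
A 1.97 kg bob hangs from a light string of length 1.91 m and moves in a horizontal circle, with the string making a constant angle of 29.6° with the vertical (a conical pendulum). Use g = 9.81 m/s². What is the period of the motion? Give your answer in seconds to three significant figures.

2.59 s

r = L sinθ = 0.9434 m. From T sinθ = mω²r and T cosθ = mg: tanθ = ω²r/g, so ω² = g tanθ / r = g/(L cosθ).
ω = √(g/(L cosθ)) = √(9.81/(1.91 × 0.8695)) = √5.907 = 2.430 rad/s.
Period = 2π/ω = 2.585 s.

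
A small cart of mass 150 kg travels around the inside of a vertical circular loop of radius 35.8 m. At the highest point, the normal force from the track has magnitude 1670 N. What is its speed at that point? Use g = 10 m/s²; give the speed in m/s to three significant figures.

27.5 m/s

At the top, N + mg = mv²/r, so v = √(r(N/m + g)) = √(35.8 × (1670/150 + 10.0)) = √(35.8 × 21.13) = √756.6 = 27.51 m/s.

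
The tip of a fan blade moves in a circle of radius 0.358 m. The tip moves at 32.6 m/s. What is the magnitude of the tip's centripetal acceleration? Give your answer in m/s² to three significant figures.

2970 m/s²

a_c = v²/r = (32.60)²/0.358 = 1063/0.358 = 2969 m/s².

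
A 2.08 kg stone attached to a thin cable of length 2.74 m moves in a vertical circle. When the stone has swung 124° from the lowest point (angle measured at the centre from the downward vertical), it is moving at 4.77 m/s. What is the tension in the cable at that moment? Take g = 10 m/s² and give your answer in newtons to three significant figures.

5.64 N

Take the radial direction toward the centre of the circle as positive. The component of the weight along the string toward the centre is −mg cos φ (φ measured from the bottom), so Newton's second law along the string gives T − mg cos φ = m v²/r.
cos 124° = -0.5592, so T = m(v²/r + g cos φ) = 2.08 × ((4.77)²/2.74 + 10.0 × -0.5592) = 2.08 × (8.304 + (-5.592)) = 2.08 × 2.712 = 5.641 N.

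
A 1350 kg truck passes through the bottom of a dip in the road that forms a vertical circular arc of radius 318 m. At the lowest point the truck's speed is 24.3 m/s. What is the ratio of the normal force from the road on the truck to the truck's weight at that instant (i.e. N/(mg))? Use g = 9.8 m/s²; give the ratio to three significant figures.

1.19

At the bottom, N − mg = mv²/r, so N = m(v²/r + g) and N/(mg) = v²/(rg) + 1 = (24.3)²/(318 × 9.8) + 1 = 0.1895 + 1 = 1.189.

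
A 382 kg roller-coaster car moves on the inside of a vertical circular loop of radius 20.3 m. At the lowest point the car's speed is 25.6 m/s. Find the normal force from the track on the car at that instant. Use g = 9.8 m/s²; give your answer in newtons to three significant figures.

16100 N

At the lowest point, N points up (toward the centre) and the weight mg points down (away from the centre), so the net inward force is N − mg = mv²/r.
N = m(v²/r + g) = 382 × ((25.6)²/20.3 + 9.8) = 382 × (32.28 + 9.8) = 382 × 42.08 = 16080 N.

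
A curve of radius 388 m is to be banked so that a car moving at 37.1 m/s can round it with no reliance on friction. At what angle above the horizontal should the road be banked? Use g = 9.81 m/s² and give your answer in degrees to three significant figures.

With no friction, the horizontal component of the normal force provides the centripetal force: N sinθ = mv²/r, while N cosθ = mg vertically.
Dividing: tanθ = v²/(r g) = (37.1)²/(388 × 9.81) = 1376/3806 = 0.3616.
θ = arctan(0.3616) = 19.88°.

19.9°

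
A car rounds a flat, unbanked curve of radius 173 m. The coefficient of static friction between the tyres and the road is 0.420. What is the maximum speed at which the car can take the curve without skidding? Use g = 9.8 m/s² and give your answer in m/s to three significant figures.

26.7 m/s

On a flat curve, static friction is the only horizontal force, so it must supply the full centripetal force: μ_s m g = m v²/r.
Mass cancels: v_max = √(μ_s g r) = √(0.420 × 9.8 × 173) = √712.1 = 26.68 m/s.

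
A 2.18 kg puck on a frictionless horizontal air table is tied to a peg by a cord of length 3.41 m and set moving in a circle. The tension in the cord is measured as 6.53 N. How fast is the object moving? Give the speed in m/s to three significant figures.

T = m v²/r ⇒ v = √(T r / m) = √(6.53 × 3.41 / 2.18) = √10.21 = 3.196 m/s.

3.20 m/s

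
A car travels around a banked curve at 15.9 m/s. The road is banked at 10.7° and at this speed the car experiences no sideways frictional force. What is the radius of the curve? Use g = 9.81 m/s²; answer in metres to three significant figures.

136 m

Frictionless banking: tanθ = v²/(rg), so r = v²/(g tanθ).
r = (15.9)²/(9.81 × tan 10.7°) = 252.8/(9.81 × 0.1890) = 252.8/1.854 = 136.4 m.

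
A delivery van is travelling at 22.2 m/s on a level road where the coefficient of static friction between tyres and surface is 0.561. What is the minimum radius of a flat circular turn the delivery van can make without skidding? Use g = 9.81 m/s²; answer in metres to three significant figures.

89.6 m

At the limit, μ_s m g = m v²/r, so r_min = v²/(μ_s g) = (22.2)²/(0.561 × 9.81) = 492.8/5.503 = 89.55 m.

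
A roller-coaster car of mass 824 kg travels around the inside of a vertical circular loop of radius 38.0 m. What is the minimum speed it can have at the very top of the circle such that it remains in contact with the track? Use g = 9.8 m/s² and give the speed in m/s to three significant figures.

19.3 m/s

At the highest point the centre is directly below, so both the weight and N act inward: N + mg = mv²/r.
At minimum speed N → 0, so mg = mv_min²/r ⇒ v_min = √(g r) = √(9.8 × 38.0) = 19.30 m/s.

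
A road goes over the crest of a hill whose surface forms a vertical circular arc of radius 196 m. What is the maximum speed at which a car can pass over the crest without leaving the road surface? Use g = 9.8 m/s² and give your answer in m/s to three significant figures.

43.8 m/s

At the crest the centre of the circle is below the car, so the net downward (centripetal) force is mg − N = mv²/r.
The car leaves the road when N → 0, giving v_max = √(g r) = √(9.8 × 196) = 43.83 m/s.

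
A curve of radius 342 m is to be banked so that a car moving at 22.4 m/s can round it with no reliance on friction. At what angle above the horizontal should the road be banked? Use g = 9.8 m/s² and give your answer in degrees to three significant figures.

8.51°

For a frictionless banked turn: horizontally N sinθ = mv²/r and vertically N cosθ = mg.
Dividing: tanθ = v²/(r g) = (22.4)²/(342 × 9.8) = 501.8/3352 = 0.1497.
θ = arctan(0.1497) = 8.514°.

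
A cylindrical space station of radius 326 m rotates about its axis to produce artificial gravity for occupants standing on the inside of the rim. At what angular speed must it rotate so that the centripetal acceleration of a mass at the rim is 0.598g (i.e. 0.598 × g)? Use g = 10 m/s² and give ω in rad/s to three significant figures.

0.135 rad/s

Centripetal acceleration a_c = ω²r. Setting ω²r = 0.598g:
ω = √(0.598g / r) = √(0.598 × 10.0 / 326) = √0.01834 = 0.1354 rad/s.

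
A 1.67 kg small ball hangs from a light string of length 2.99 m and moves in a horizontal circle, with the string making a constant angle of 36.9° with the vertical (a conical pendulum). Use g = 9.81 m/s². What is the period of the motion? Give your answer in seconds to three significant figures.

3.10 s

r = L sinθ = 1.795 m. From T sinθ = mω²r and T cosθ = mg: tanθ = ω²r/g, so ω² = g tanθ / r = g/(L cosθ).
ω = √(g/(L cosθ)) = √(9.81/(2.99 × 0.7997)) = √4.103 = 2.026 rad/s.
Period = 2π/ω = 3.102 s.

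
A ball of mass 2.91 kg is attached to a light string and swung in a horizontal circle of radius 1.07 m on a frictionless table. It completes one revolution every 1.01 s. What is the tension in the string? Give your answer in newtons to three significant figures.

v = 2πr/T = 2π × 1.07/1.01 = 6.656 m/s.
The tension is the only horizontal force, so it supplies the full centripetal force: T = m v²/r = 2.91 × (6.656)²/1.07 = 2.91 × 44.31/1.07 = 120.5 N.

121 N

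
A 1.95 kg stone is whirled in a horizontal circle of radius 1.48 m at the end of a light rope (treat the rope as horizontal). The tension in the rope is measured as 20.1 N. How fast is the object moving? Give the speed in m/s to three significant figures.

3.91 m/s

T = m v²/r ⇒ v = √(T r / m) = √(20.1 × 1.48 / 1.95) = √15.26 = 3.906 m/s.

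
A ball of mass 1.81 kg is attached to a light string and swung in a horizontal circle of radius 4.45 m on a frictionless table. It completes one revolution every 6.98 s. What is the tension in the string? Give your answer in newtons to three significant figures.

6.53 N

v = 2πr/T = 2π × 4.45/6.98 = 4.006 m/s.
The tension is the only horizontal force, so it supplies the full centripetal force: T = m v²/r = 1.81 × (4.006)²/4.45 = 1.81 × 16.05/4.45 = 6.527 N.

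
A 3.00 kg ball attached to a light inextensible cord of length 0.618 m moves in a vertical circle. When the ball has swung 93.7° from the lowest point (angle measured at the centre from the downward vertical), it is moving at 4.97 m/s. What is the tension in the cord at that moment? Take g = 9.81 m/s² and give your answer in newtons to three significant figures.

118 N

Take the radial direction toward the centre of the circle as positive. The component of the weight along the string toward the centre is −mg cos φ (φ measured from the bottom), so Newton's second law along the string gives T − mg cos φ = m v²/r.
cos 93.7° = -0.06453, so T = m(v²/r + g cos φ) = 3.00 × ((4.97)²/0.618 + 9.81 × -0.06453) = 3.00 × (39.97 + (-0.6331)) = 3.00 × 39.34 = 118.0 N.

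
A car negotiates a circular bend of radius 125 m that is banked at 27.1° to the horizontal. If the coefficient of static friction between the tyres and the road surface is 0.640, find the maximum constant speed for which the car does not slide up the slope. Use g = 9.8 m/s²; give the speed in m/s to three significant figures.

At the maximum speed, friction acts down the slope at its limiting value f = μN. Radially (horizontal, toward centre): N sinθ + μN cosθ = mv²/r. Vertically: N cosθ − μN sinθ = mg.
Dividing: v² = r g (sinθ + μcosθ)/(cosθ − μsinθ).
sinθ + μcosθ = 0.4555 + 0.640×0.8902 = 1.025; cosθ − μsinθ = 0.8902 − 0.640×0.4555 = 0.5987.
v² = 125 × 9.8 × 1.025/0.5987 = 2098 m²/s², so v = 45.80 m/s.

45.8 m/s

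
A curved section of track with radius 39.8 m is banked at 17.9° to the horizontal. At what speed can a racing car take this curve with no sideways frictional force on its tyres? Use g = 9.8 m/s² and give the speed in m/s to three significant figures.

On a frictionless banked curve, N sinθ = mv²/r and N cosθ = mg, so tanθ = v²/(rg).
v = √(r g tanθ) = √(39.8 × 9.8 × tan 17.9°) = √(39.8 × 9.8 × 0.3230) = √126.0 = 11.22 m/s.

11.2 m/s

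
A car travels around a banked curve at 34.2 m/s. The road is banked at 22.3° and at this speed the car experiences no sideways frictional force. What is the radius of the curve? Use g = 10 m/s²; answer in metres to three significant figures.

Frictionless banking: tanθ = v²/(rg), so r = v²/(g tanθ).
r = (34.2)²/(10.0 × tan 22.3°) = 1170/(10.0 × 0.4101) = 1170/4.101 = 285.2 m.

285 m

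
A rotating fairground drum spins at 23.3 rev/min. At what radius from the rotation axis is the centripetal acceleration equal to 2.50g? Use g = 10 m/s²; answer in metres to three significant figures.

4.20 m

ω = 23.3 rev/min × 2π/60 = 2.440 rad/s.
a_c = ω²r = 2.50g ⇒ r = 2.50 × 10.0 / (2.440)² = 25.00/5.953 = 4.199 m.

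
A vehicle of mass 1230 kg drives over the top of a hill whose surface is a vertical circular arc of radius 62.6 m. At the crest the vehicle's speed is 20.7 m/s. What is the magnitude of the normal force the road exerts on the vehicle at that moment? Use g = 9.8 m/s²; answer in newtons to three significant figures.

3630 N

At the crest the centripetal acceleration points downward (toward the centre of the arc), so mg − N = mv²/r.
N = m(g − v²/r) = 1230 × (9.8 − (20.7)²/62.6) = 1230 × (9.8 − 6.845) = 1230 × 2.955 = 3635 N.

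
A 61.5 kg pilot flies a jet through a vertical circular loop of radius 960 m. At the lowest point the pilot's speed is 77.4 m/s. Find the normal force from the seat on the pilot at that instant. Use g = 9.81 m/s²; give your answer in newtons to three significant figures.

At the lowest point, N points up (toward the centre) and the weight mg points down (away from the centre), so the net inward force is N − mg = mv²/r.
N = m(v²/r + g) = 61.5 × ((77.4)²/960 + 9.81) = 61.5 × (6.240 + 9.81) = 61.5 × 16.05 = 987.1 N.

987 N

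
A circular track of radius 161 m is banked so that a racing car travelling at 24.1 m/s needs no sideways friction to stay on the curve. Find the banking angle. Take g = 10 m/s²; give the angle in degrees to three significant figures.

19.8°

For a frictionless banked turn: horizontally N sinθ = mv²/r and vertically N cosθ = mg.
Dividing: tanθ = v²/(r g) = (24.1)²/(161 × 10.0) = 580.8/1610 = 0.3608.
θ = arctan(0.3608) = 19.84°.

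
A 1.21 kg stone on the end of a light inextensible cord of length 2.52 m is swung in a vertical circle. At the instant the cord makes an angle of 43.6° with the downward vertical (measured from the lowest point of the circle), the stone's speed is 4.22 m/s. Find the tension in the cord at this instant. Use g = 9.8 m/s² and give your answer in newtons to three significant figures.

17.1 N

Take the radial direction toward the centre of the circle as positive. The component of the weight along the string toward the centre is −mg cos φ (φ measured from the bottom), so Newton's second law along the string gives T − mg cos φ = m v²/r.
cos 43.6° = 0.7242, so T = m(v²/r + g cos φ) = 1.21 × ((4.22)²/2.52 + 9.8 × 0.7242) = 1.21 × (7.067 + (7.097)) = 1.21 × 14.16 = 17.14 N.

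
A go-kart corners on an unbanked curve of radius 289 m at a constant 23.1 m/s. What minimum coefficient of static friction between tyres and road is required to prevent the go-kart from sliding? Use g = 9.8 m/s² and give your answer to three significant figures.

0.188

Friction provides the centripetal force: μ_s m g = m v²/r, so μ_s = v²/(g r) = (23.10)²/(9.8 × 289) = 533.6/2832 = 0.1884.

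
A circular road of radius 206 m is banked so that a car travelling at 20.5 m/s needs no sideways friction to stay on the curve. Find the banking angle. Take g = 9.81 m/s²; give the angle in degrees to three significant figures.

With no friction, the horizontal component of the normal force provides the centripetal force: N sinθ = mv²/r, while N cosθ = mg vertically.
Dividing: tanθ = v²/(r g) = (20.5)²/(206 × 9.81) = 420.2/2021 = 0.2080.
θ = arctan(0.2080) = 11.75°.

11.7°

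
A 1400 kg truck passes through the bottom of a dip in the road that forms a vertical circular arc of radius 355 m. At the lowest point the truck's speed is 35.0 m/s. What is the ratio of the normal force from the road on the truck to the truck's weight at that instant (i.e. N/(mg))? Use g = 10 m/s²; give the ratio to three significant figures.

At the bottom, N − mg = mv²/r, so N = m(v²/r + g) and N/(mg) = v²/(rg) + 1 = (35.0)²/(355 × 10.0) + 1 = 0.3451 + 1 = 1.345.

1.35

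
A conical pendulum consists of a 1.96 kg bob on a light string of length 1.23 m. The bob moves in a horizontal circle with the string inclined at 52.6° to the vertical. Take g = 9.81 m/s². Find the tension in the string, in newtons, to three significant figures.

Vertically the bob has no acceleration, so T cosθ = mg.
T = mg/cosθ = 1.96 × 9.81 / cos 52.6° = 19.23/0.6074 = 31.66 N.

31.7 N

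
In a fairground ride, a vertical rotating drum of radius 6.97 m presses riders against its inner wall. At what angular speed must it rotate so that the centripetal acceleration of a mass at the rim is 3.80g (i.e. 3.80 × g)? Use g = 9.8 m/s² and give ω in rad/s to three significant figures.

Centripetal acceleration a_c = ω²r. Setting ω²r = 3.80g:
ω = √(3.80g / r) = √(3.80 × 9.8 / 6.97) = √5.343 = 2.311 rad/s.

2.31 rad/s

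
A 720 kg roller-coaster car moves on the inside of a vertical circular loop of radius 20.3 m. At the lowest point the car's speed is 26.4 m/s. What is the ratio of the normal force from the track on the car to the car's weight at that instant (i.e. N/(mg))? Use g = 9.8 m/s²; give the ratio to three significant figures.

4.50

At the bottom, N − mg = mv²/r, so N = m(v²/r + g) and N/(mg) = v²/(rg) + 1 = (26.4)²/(20.3 × 9.8) + 1 = 3.503 + 1 = 4.503.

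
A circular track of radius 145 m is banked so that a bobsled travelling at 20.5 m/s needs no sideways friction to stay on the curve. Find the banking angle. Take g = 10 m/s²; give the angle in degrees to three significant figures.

16.2°

With no friction, the horizontal component of the normal force provides the centripetal force: N sinθ = mv²/r, while N cosθ = mg vertically.
Dividing: tanθ = v²/(r g) = (20.5)²/(145 × 10.0) = 420.2/1450 = 0.2898.
θ = arctan(0.2898) = 16.16°.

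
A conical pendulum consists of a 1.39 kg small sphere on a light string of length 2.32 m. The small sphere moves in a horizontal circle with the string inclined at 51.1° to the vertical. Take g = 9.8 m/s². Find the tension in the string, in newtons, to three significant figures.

Vertically the bob has no acceleration, so T cosθ = mg.
T = mg/cosθ = 1.39 × 9.8 / cos 51.1° = 13.62/0.6280 = 21.69 N.

21.7 N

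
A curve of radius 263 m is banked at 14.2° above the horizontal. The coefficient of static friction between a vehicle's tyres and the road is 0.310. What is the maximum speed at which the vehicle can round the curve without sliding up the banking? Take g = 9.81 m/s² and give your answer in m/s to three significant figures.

At the maximum speed, friction acts down the slope at its limiting value f = μN. Radially (horizontal, toward centre): N sinθ + μN cosθ = mv²/r. Vertically: N cosθ − μN sinθ = mg.
Dividing: v² = r g (sinθ + μcosθ)/(cosθ − μsinθ).
sinθ + μcosθ = 0.2453 + 0.310×0.9694 = 0.5458; cosθ − μsinθ = 0.9694 − 0.310×0.2453 = 0.8934.
v² = 263 × 9.81 × 0.5458/0.8934 = 1576 m²/s², so v = 39.70 m/s.

39.7 m/s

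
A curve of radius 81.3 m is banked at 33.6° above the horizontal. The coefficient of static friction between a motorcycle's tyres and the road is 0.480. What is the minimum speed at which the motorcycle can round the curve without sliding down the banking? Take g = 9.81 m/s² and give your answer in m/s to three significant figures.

At the minimum speed, friction acts up the slope at its limiting value f = μN. Radially (horizontal, toward centre): N sinθ − μN cosθ = mv²/r. Vertically: N cosθ + μN sinθ = mg.
Dividing: v² = r g (sinθ − μcosθ)/(cosθ + μsinθ).
sinθ − μcosθ = 0.5534 − 0.480×0.8329 = 0.1536; cosθ + μsinθ = 0.8329 + 0.480×0.5534 = 1.099.
v² = 81.3 × 9.81 × 0.1536/1.099 = 111.5 m²/s², so v = 10.56 m/s.

10.6 m/s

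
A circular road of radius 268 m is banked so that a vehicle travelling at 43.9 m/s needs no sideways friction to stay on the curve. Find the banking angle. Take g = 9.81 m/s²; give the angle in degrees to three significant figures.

36.2°

For a frictionless banked turn: horizontally N sinθ = mv²/r and vertically N cosθ = mg.
Dividing: tanθ = v²/(r g) = (43.9)²/(268 × 9.81) = 1927/2629 = 0.7330.
θ = arctan(0.7330) = 36.24°.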